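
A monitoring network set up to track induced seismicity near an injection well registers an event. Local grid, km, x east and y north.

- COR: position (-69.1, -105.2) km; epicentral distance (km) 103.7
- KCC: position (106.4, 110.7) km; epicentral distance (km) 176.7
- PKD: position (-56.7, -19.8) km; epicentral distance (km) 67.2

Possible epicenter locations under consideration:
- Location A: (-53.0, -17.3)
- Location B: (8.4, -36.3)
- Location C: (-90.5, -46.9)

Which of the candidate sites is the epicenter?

Location B

For each candidate, compare |candidate − station| to the reported distance:
Location A: residuals COR 14.3, KCC 27.7, PKD 62.7 → max 62.7 km
Location B: residuals COR 0.0, KCC 0.0, PKD 0.0 → max 0.0 km
Location C: residuals COR 41.6, KCC 75.5, PKD 23.9 → max 75.5 km
Only Location B has all residuals ≈ 0.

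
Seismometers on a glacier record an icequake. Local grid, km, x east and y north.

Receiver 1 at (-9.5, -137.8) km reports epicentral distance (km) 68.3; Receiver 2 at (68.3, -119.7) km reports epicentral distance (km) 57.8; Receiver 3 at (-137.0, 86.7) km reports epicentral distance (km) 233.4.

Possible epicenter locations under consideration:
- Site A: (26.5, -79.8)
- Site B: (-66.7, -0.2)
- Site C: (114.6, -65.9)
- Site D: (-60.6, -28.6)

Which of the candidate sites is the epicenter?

For each candidate, compare |candidate − station| to the reported distance:
Site A: residuals Receiver 1 0.0, Receiver 2 0.0, Receiver 3 0.0 → max 0.0 km
Site B: residuals Receiver 1 80.7, Receiver 2 122.5, Receiver 3 121.6 → max 122.5 km
Site C: residuals Receiver 1 75.1, Receiver 2 13.2, Receiver 3 60.9 → max 75.1 km
Site D: residuals Receiver 1 52.3, Receiver 2 100.0, Receiver 3 95.1 → max 100.0 km
Only Site A has all residuals ≈ 0.

Site A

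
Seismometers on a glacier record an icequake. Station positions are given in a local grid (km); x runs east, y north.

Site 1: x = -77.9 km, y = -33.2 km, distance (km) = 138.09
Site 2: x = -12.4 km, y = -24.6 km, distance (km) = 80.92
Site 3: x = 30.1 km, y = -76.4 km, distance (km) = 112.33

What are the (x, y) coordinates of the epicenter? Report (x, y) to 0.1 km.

(42.0, 35.3)

Circle about each station: (x + 77.9)² + (y + 33.2)² = 138.09²; (x + 12.4)² + (y + 24.6)² = 80.92²; (x − 30.1)² + (y + 76.4)² = 112.33².
Subtracting the Site 1 equation from the Site 2 and Site 3 equations removes the quadratic terms:
131.0 x + 17.2 y = 6109.07
216.0 x − 86.4 y = 6023.14
Solving the 2×2 system: x ≈ 42.0, y ≈ 35.3 km.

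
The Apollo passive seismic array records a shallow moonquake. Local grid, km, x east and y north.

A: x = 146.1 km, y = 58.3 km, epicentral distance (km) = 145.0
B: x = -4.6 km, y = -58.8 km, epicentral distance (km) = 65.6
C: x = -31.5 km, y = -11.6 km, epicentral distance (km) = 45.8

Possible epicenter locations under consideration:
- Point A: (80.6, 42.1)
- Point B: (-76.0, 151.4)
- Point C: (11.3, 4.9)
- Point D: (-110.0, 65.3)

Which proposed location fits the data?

Point C

For each candidate, compare |candidate − station| to the reported distance:
Point A: residuals A 77.5, B 66.5, C 78.5 → max 78.5 km
Point B: residuals A 95.8, B 156.4, C 123.2 → max 156.4 km
Point C: residuals A 0.0, B 0.1, C 0.1 → max 0.1 km
Point D: residuals A 111.2, B 97.2, C 64.1 → max 111.2 km
Only Point C has all residuals ≈ 0.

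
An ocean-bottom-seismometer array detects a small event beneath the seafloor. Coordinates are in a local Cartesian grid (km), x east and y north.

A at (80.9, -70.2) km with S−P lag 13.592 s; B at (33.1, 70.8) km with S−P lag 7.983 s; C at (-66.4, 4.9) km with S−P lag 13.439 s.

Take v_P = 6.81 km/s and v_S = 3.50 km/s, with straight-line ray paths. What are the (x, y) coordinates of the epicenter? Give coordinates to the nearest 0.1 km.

Distance from S−P lag: d = Δt · v_P v_S / (v_P − v_S) = Δt · (6.81·3.50)/(6.81−3.50) ≈ 7.2009·Δt.
So d_A = 97.87, d_B = 57.48, d_C = 96.77 km.
Circle about each station: (x − 80.9)² + (y + 70.2)² = 97.87²; (x − 33.1)² + (y − 70.8)² = 57.48²; (x + 66.4)² + (y − 4.9)² = 96.77².
Subtracting the A equation from the B and C equations removes the quadratic terms:
-95.6 x + 282.0 y = 909.99
-294.6 x + 150.2 y = -6825.78
Solving the 2×2 system: x ≈ 30.0, y ≈ 13.4 km.

(30.0, 13.4)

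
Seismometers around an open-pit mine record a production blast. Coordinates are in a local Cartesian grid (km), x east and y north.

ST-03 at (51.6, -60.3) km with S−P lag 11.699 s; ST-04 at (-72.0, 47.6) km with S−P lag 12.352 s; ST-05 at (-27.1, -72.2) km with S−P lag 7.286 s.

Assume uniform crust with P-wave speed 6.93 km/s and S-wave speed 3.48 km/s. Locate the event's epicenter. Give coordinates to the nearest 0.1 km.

-20.5 km east, -21.7 km north

Distance from S−P lag: d = Δt · v_P v_S / (v_P − v_S) = Δt · (6.93·3.48)/(6.93−3.48) ≈ 6.9903·Δt.
So d_ST-03 = 81.78, d_ST-04 = 86.34, d_ST-05 = 50.93 km.
Circle about each station: (x − 51.6)² + (y + 60.3)² = 81.78²; (x + 72.0)² + (y − 47.6)² = 86.34²; (x + 27.1)² + (y + 72.2)² = 50.93².
Subtracting pairs of circle equations eliminates x²+y² and gives linear equations (the radical axes):
-247.2 x + 215.8 y = 384.48
-157.4 x − 23.8 y = 3742.70
Solving the 2×2 system: x ≈ -20.5, y ≈ -21.7 km.
Check against ST-03 (with the unrounded x, y): √((x − 51.6)²+(y + 60.3)²) = 81.78 ≈ 81.78 km. ✓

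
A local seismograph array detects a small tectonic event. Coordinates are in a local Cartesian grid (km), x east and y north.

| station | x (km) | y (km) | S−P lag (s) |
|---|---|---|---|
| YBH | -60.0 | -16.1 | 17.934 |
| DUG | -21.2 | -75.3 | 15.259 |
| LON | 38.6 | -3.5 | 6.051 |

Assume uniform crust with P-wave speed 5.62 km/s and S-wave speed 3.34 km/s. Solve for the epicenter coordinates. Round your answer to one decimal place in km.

Distance from S−P lag: d = Δt · v_P v_S / (v_P − v_S) = Δt · (5.62·3.34)/(5.62−3.34) ≈ 8.2328·Δt.
So d_YBH = 147.65, d_DUG = 125.62, d_LON = 49.82 km.
Circle about each station: (x + 60.0)² + (y + 16.1)² = 147.65²; (x + 21.2)² + (y + 75.3)² = 125.62²; (x − 38.6)² + (y + 3.5)² = 49.82².
Subtracting the YBH equation from the DUG and LON equations removes the quadratic terms:
77.6 x − 118.4 y = 8280.46
197.2 x + 25.2 y = 16961.49
Solving the 2×2 system: x ≈ 87.6, y ≈ -12.5 km.
Check against YBH (with the unrounded x, y): √((x + 60.0)²+(y + 16.1)²) = 147.65 ≈ 147.65 km. ✓

87.6 km east, -12.5 km north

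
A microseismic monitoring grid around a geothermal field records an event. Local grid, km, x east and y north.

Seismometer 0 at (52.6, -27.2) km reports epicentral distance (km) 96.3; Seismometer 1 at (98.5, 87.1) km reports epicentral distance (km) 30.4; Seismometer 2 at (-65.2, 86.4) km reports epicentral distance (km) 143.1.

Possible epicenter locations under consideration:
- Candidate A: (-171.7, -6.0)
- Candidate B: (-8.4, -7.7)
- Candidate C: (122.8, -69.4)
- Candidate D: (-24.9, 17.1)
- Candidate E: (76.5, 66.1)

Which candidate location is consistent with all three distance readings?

For each candidate, compare |candidate − station| to the reported distance:
Candidate A: residuals Seismometer 0 129.0, Seismometer 1 255.4, Seismometer 2 2.1 → max 255.4 km
Candidate B: residuals Seismometer 0 32.3, Seismometer 1 112.5, Seismometer 2 33.2 → max 112.5 km
Candidate C: residuals Seismometer 0 14.4, Seismometer 1 128.0, Seismometer 2 101.1 → max 128.0 km
Candidate D: residuals Seismometer 0 7.0, Seismometer 1 111.5, Seismometer 2 62.9 → max 111.5 km
Candidate E: residuals Seismometer 0 0.0, Seismometer 1 0.0, Seismometer 2 0.0 → max 0.0 km
Only Candidate E has all residuals ≈ 0.

Candidate E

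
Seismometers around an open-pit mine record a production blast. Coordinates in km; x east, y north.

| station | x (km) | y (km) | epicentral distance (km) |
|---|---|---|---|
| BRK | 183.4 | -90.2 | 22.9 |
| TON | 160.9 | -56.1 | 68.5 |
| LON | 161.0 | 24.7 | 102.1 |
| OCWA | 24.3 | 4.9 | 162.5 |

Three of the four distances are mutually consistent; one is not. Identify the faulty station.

Solve using three stations at a time. Using BRK, LON, OCWA (subtract circle equations pairwise → linear system) gives (x, y) ≈ (164.5, -77.3).
Distances from that point to each station vs reported:
  BRK: calculated 22.9 vs reported 22.9 → residual 0.0 km
  TON: calculated 21.5 vs reported 68.5 → residual 47.0 km
  LON: calculated 102.1 vs reported 102.1 → residual 0.0 km
  OCWA: calculated 162.5 vs reported 162.5 → residual 0.0 km
BRK, LON, OCWA are mutually consistent (residuals ≈ 0); TON is off by 47.0 km.

TON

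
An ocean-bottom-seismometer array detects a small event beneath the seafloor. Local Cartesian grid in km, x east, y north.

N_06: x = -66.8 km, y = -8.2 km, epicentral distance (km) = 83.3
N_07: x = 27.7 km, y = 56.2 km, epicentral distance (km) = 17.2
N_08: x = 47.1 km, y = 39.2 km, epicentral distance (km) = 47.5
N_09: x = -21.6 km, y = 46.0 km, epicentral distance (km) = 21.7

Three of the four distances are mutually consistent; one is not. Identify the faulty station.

N_07

Solve using three stations at a time. Using N_06, N_08, N_09 (subtract circle equations pairwise → linear system) gives (x, y) ≈ (-0.3, 42.0).
Distances from that point to each station vs reported:
  N_06: calculated 83.3 vs reported 83.3 → residual 0.0 km
  N_07: calculated 31.4 vs reported 17.2 → residual 14.2 km
  N_08: calculated 47.5 vs reported 47.5 → residual 0.0 km
  N_09: calculated 21.7 vs reported 21.7 → residual 0.0 km
N_06, N_08, N_09 are mutually consistent (residuals ≈ 0); N_07 is off by 14.2 km.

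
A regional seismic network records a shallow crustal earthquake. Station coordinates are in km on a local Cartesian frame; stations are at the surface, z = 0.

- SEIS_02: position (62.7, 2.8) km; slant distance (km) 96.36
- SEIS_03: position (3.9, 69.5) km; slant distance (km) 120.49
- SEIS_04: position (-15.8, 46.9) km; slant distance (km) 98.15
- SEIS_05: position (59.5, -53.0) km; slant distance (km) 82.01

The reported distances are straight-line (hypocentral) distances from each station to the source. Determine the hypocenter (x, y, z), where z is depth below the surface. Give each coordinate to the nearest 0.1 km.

(-12.9, -43.8, 37.4)

Each station gives a sphere (x−x_i)² + (y−y_i)² + z² = d_i² (stations at z=0).
Subtracting the SEIS_02 sphere from SEIS_03 and SEIS_04: z² cancels, leaving linear equations in x and y:
-117.6 x + 133.4 y = -4326.26
-157.0 x + 88.2 y = -1838.05
Solving: x ≈ -12.901, y ≈ -43.804 km (keep extra digits for the depth step; rounded: -12.9, -43.8).
Then from the SEIS_02 sphere: z² = 96.36² − (x − 62.7)² − (y − 2.8)² with x = -12.901, y = -43.804, so z ≈ 37.387 ≈ 37.4 km.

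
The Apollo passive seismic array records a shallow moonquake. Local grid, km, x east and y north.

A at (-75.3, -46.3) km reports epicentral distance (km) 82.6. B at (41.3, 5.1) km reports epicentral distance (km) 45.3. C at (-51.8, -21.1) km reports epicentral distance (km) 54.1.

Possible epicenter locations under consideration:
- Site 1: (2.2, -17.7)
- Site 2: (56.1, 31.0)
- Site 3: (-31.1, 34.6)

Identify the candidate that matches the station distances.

Site 1

For each candidate, compare |candidate − station| to the reported distance:
Site 1: residuals A 0.0, B 0.0, C 0.0 → max 0.0 km
Site 2: residuals A 69.9, B 15.5, C 65.7 → max 69.9 km
Site 3: residuals A 9.6, B 32.9, C 5.3 → max 32.9 km
Only Site 1 has all residuals ≈ 0.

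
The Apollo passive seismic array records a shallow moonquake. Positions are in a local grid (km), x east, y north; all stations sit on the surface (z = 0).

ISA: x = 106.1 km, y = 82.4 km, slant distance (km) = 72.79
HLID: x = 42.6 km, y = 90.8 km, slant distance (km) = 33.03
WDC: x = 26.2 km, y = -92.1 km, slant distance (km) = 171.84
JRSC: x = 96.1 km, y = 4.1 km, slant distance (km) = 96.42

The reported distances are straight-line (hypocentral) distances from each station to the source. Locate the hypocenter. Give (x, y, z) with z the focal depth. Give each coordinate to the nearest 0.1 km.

Each station gives a sphere (x−x_i)² + (y−y_i)² + z² = d_i² (stations at z=0).
Subtracting the ISA sphere from HLID and WDC: z² cancels, leaving linear equations in x and y:
-127.0 x + 16.8 y = -3780.17
-159.8 x − 349.0 y = -33108.72
Solving: x ≈ 39.898, y ≈ 76.599 km (keep extra digits for the depth step; rounded: 39.9, 76.6).
Then from the ISA sphere: z² = 72.79² − (x − 106.1)² − (y − 82.4)² with x = 39.898, y = 76.599, so z ≈ 29.699 ≈ 29.7 km.
Check against JRSC (with the unrounded solution): distance 96.42 ≈ 96.42 km. ✓

x ≈ 39.9 km, y ≈ 76.6 km, depth ≈ 29.7 km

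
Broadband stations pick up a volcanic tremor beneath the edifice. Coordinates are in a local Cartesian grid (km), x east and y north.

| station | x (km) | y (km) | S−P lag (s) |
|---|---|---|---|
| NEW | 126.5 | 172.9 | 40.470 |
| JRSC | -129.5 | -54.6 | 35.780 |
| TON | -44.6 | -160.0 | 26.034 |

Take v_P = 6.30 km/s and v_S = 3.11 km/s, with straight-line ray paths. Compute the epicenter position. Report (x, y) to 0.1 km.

(89.5, -72.9)

Distance from S−P lag: d = Δt · v_P v_S / (v_P − v_S) = Δt · (6.30·3.11)/(6.30−3.11) ≈ 6.1420·Δt.
So d_NEW = 248.57, d_JRSC = 219.76, d_TON = 159.90 km.
Circle about each station: (x − 126.5)² + (y − 172.9)² = 248.57²; (x + 129.5)² + (y + 54.6)² = 219.76²; (x + 44.6)² + (y + 160.0)² = 159.90².
Subtracting the NEW equation from the JRSC and TON equations removes the quadratic terms:
-512.0 x − 455.0 y = -12652.66
-342.2 x − 665.8 y = 17911.53
Solving the 2×2 system: x ≈ 89.5, y ≈ -72.9 km.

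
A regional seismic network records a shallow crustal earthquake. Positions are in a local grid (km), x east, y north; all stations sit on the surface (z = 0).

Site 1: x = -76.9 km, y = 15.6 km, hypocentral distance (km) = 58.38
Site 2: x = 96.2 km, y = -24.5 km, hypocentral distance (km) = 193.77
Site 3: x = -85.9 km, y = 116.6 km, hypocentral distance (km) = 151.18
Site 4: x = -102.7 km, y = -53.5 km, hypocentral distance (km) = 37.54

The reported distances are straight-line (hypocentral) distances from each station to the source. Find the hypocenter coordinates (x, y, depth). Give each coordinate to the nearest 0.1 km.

Each station gives a sphere (x−x_i)² + (y−y_i)² + z² = d_i² (stations at z=0).
Subtracting the Site 1 sphere from Site 2 and Site 3: z² cancels, leaving linear equations in x and y:
346.2 x − 80.2 y = -30440.87
-18.0 x + 202.0 y = -4629.77
Solving: x ≈ -95.203, y ≈ -31.403 km (keep extra digits for the depth step; rounded: -95.2, -31.4).
Then from the Site 1 sphere: z² = 58.38² − (x + 76.9)² − (y − 15.6)² with x = -95.203, y = -31.403, so z ≈ 29.393 ≈ 29.4 km.

x ≈ -95.2 km, y ≈ -31.4 km, depth ≈ 29.4 km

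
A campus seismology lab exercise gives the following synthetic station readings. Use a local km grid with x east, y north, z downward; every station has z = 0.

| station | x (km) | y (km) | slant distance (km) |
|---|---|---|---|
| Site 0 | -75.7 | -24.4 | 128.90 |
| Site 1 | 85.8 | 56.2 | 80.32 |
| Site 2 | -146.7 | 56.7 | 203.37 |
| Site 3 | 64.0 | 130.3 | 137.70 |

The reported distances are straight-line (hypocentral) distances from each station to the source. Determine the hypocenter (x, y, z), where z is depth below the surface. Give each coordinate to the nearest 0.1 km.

Each station gives a sphere (x−x_i)² + (y−y_i)² + z² = d_i² (stations at z=0).
Subtracting the Site 0 sphere from Site 1 and Site 2: z² cancels, leaving linear equations in x and y:
323.0 x + 161.2 y = 14358.14
-142.0 x + 162.2 y = -6334.22
Solving: x ≈ 44.499, y ≈ -0.094 km (keep extra digits for the depth step; rounded: 44.5, -0.1).
Then from the Site 0 sphere: z² = 128.90² − (x + 75.7)² − (y + 24.4)² with x = 44.499, y = -0.094, so z ≈ 39.707 ≈ 39.7 km.
Check against Site 3 (with the unrounded solution): distance 137.69 ≈ 137.70 km. ✓

x ≈ 44.5 km, y ≈ -0.1 km, depth ≈ 39.7 km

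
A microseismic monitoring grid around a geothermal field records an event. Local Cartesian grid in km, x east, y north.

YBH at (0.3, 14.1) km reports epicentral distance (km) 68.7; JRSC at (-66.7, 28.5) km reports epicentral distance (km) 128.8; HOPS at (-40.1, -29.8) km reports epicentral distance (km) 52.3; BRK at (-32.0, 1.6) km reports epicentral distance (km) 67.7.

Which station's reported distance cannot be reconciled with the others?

JRSC

Solve using three stations at a time. Using YBH, HOPS, BRK (subtract circle equations pairwise → linear system) gives (x, y) ≈ (6.1, -54.4).
Distances from that point to each station vs reported:
  YBH: calculated 68.8 vs reported 68.7 → residual 0.1 km
  JRSC: calculated 110.4 vs reported 128.8 → residual 18.4 km
  HOPS: calculated 52.4 vs reported 52.3 → residual 0.1 km
  BRK: calculated 67.8 vs reported 67.7 → residual 0.1 km
YBH, HOPS, BRK are mutually consistent (residuals ≈ 0); JRSC is off by 18.4 km.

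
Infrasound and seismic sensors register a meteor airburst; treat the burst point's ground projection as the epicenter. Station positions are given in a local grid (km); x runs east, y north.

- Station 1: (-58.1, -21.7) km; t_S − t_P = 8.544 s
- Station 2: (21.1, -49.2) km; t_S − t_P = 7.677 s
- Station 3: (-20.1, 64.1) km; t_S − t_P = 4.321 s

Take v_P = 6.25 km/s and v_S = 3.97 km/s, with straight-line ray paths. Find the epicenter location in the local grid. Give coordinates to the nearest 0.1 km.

Distance from S−P lag: d = Δt · v_P v_S / (v_P − v_S) = Δt · (6.25·3.97)/(6.25−3.97) ≈ 10.8827·Δt.
So d_Station 1 = 92.98, d_Station 2 = 83.55, d_Station 3 = 47.02 km.
Circle about each station: (x + 58.1)² + (y + 21.7)² = 92.98²; (x − 21.1)² + (y + 49.2)² = 83.55²; (x + 20.1)² + (y − 64.1)² = 47.02².
Subtracting pairs of circle equations eliminates x²+y² and gives linear equations (the radical axes):
158.4 x − 55.0 y = 684.03
76.0 x + 171.6 y = 7100.72
Solving the 2×2 system: x ≈ 16.2, y ≈ 34.2 km.
Check against Station 1 (with the unrounded x, y): √((x + 58.1)²+(y + 21.7)²) = 92.98 ≈ 92.98 km. ✓

x ≈ 16.2 km, y ≈ 34.2 km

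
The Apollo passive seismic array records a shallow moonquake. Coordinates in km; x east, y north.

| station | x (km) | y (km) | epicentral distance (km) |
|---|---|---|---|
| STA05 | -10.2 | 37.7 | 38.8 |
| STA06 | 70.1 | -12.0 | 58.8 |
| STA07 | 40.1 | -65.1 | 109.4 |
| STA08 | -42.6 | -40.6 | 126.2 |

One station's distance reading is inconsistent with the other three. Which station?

STA05

Solve using three stations at a time. Using STA06, STA07, STA08 (subtract circle equations pairwise → linear system) gives (x, y) ≈ (51.3, 43.7).
Distances from that point to each station vs reported:
  STA05: calculated 61.8 vs reported 38.8 → residual 23.0 km
  STA06: calculated 58.8 vs reported 58.8 → residual 0.0 km
  STA07: calculated 109.4 vs reported 109.4 → residual 0.0 km
  STA08: calculated 126.2 vs reported 126.2 → residual 0.0 km
STA06, STA07, STA08 are mutually consistent (residuals ≈ 0); STA05 is off by 23.0 km.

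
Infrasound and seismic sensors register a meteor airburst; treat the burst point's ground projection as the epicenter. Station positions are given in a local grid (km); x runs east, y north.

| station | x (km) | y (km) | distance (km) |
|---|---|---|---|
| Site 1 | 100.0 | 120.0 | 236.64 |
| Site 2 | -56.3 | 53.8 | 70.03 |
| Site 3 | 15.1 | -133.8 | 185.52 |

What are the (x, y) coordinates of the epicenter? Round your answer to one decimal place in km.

x ≈ -107.2 km, y ≈ 5.7 km

Circle about each station: (x − 100.0)² + (y − 120.0)² = 236.64²; (x + 56.3)² + (y − 53.8)² = 70.03²; (x − 15.1)² + (y + 133.8)² = 185.52².
Subtracting pairs of circle equations eliminates x²+y² and gives linear equations (the radical axes):
-312.6 x − 132.4 y = 32758.42
-169.8 x − 507.6 y = 15311.27
Solving the 2×2 system: x ≈ -107.2, y ≈ 5.7 km.
Check against Site 1 (with the unrounded x, y): √((x − 100.0)²+(y − 120.0)²) = 236.64 ≈ 236.64 km. ✓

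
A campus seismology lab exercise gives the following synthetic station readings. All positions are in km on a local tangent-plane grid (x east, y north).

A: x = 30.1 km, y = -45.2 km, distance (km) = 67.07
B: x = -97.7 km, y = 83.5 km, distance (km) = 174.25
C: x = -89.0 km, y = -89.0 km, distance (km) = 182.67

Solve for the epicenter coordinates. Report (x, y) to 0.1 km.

Circle about each station: (x − 30.1)² + (y + 45.2)² = 67.07²; (x + 97.7)² + (y − 83.5)² = 174.25²; (x + 89.0)² + (y + 89.0)² = 182.67².
Subtracting pairs of circle equations eliminates x²+y² and gives linear equations (the radical axes):
-255.6 x + 257.4 y = -12296.19
-238.2 x − 87.6 y = -15976.99
Solving the 2×2 system: x ≈ 62.0, y ≈ 13.8 km.

62.0 km east, 13.8 km north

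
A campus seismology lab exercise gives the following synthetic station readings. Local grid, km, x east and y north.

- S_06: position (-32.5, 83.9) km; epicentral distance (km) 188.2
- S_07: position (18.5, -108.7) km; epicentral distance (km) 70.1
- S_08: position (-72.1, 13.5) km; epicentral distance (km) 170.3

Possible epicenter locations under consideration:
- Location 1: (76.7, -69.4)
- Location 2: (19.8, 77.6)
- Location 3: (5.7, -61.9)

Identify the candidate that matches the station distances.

Location 1

For each candidate, compare |candidate − station| to the reported distance:
Location 1: residuals S_06 0.0, S_07 0.1, S_08 0.0 → max 0.1 km
Location 2: residuals S_06 135.5, S_07 116.2, S_08 58.3 → max 135.5 km
Location 3: residuals S_06 37.5, S_07 21.6, S_08 62.0 → max 62.0 km
Only Location 1 has all residuals ≈ 0.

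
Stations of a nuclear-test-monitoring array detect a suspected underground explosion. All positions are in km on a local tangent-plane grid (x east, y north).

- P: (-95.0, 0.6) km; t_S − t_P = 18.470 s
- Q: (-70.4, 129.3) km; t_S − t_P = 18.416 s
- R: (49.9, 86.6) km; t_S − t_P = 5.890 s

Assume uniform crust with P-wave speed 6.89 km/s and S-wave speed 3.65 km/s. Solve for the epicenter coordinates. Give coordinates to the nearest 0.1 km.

x ≈ 42.4 km, y ≈ 41.5 km

Distance from S−P lag: d = Δt · v_P v_S / (v_P − v_S) = Δt · (6.89·3.65)/(6.89−3.65) ≈ 7.7619·Δt.
So d_P = 143.36, d_Q = 142.94, d_R = 45.72 km.
Circle about each station: (x + 95.0)² + (y − 0.6)² = 143.36²; (x + 70.4)² + (y − 129.3)² = 142.94²; (x − 49.9)² + (y − 86.6)² = 45.72².
Subtracting the P equation from the Q and R equations removes the quadratic terms:
49.2 x + 257.4 y = 12769.54
289.8 x + 172.0 y = 19425.98
Solving the 2×2 system: x ≈ 42.4, y ≈ 41.5 km.
Check against P (with the unrounded x, y): √((x + 95.0)²+(y − 0.6)²) = 143.36 ≈ 143.36 km. ✓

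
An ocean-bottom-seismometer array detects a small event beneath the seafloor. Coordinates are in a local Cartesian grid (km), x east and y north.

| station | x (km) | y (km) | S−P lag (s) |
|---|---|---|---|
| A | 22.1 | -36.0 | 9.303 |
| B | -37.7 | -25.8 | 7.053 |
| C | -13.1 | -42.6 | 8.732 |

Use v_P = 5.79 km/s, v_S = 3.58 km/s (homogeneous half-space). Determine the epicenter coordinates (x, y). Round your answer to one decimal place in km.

x ≈ -23.0 km, y ≈ 38.7 km

Distance from S−P lag: d = Δt · v_P v_S / (v_P − v_S) = Δt · (5.79·3.58)/(5.79−3.58) ≈ 9.3793·Δt.
So d_A = 87.26, d_B = 66.15, d_C = 81.90 km.
Circle about each station: (x − 22.1)² + (y + 36.0)² = 87.26²; (x + 37.7)² + (y + 25.8)² = 66.15²; (x + 13.1)² + (y + 42.6)² = 81.90².
Subtracting pairs of circle equations eliminates x²+y² and gives linear equations (the radical axes):
-119.6 x + 20.4 y = 3541.01
-70.4 x − 13.2 y = 1108.66
Solving the 2×2 system: x ≈ -23.0, y ≈ 38.7 km.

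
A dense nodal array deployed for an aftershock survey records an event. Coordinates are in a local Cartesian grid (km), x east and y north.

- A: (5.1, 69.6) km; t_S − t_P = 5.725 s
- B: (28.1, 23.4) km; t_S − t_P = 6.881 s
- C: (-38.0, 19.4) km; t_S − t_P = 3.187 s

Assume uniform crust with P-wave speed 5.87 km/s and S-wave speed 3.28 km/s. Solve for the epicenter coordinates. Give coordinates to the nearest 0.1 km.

(-21.4, 36.3)

Distance from S−P lag: d = Δt · v_P v_S / (v_P − v_S) = Δt · (5.87·3.28)/(5.87−3.28) ≈ 7.4338·Δt.
So d_A = 42.56, d_B = 51.15, d_C = 23.69 km.
Circle about each station: (x − 5.1)² + (y − 69.6)² = 42.56²; (x − 28.1)² + (y − 23.4)² = 51.15²; (x + 38.0)² + (y − 19.4)² = 23.69².
Subtracting the A equation from the B and C equations removes the quadratic terms:
46.0 x − 92.4 y = -4337.97
-86.2 x − 100.4 y = -1799.67
Solving the 2×2 system: x ≈ -21.4, y ≈ 36.3 km.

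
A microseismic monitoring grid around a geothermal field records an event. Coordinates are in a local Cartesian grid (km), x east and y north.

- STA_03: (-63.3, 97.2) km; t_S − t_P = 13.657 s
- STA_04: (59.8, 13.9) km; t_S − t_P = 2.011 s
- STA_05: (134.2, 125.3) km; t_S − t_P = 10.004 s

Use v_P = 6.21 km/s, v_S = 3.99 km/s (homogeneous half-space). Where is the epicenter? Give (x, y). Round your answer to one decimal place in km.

Distance from S−P lag: d = Δt · v_P v_S / (v_P − v_S) = Δt · (6.21·3.99)/(6.21−3.99) ≈ 11.1612·Δt.
So d_STA_03 = 152.43, d_STA_04 = 22.45, d_STA_05 = 111.66 km.
Circle about each station: (x + 63.3)² + (y − 97.2)² = 152.43²; (x − 59.8)² + (y − 13.9)² = 22.45²; (x − 134.2)² + (y − 125.3)² = 111.66².
Subtracting pairs of circle equations eliminates x²+y² and gives linear equations (the radical axes):
246.2 x − 166.6 y = 13045.42
395.0 x + 56.2 y = 31021.95
Solving the 2×2 system: x ≈ 74.1, y ≈ 31.2 km.

74.1 km east, 31.2 km north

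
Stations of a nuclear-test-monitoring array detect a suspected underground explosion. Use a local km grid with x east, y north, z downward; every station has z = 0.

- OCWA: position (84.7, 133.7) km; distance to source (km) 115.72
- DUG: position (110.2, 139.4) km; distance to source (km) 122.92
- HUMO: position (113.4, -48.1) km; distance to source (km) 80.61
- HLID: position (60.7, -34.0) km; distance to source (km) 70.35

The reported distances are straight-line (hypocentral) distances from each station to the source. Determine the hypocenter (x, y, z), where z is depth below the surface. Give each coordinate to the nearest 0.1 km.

(89.3, 22.3, 31.0)

Each station gives a sphere (x−x_i)² + (y−y_i)² + z² = d_i² (stations at z=0).
Subtracting the OCWA sphere from DUG and HUMO: z² cancels, leaving linear equations in x and y:
51.0 x + 11.4 y = 4808.41
57.4 x − 363.6 y = -2983.46
Solving: x ≈ 89.297, y ≈ 22.302 km (keep extra digits for the depth step; rounded: 89.3, 22.3).
Then from the OCWA sphere: z² = 115.72² − (x − 84.7)² − (y − 133.7)² with x = 89.297, y = 22.302, so z ≈ 30.991 ≈ 31.0 km.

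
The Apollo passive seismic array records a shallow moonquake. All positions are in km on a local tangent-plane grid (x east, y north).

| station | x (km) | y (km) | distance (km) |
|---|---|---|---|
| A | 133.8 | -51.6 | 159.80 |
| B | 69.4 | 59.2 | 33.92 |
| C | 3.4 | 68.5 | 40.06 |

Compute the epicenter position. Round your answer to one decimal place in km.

(42.0, 79.2)

Circle about each station: (x − 133.8)² + (y + 51.6)² = 159.80²; (x − 69.4)² + (y − 59.2)² = 33.92²; (x − 3.4)² + (y − 68.5)² = 40.06².
Subtracting the A equation from the B and C equations removes the quadratic terms:
-128.8 x + 221.6 y = 12141.47
-260.8 x + 240.2 y = 8070.05
Solving the 2×2 system: x ≈ 42.0, y ≈ 79.2 km.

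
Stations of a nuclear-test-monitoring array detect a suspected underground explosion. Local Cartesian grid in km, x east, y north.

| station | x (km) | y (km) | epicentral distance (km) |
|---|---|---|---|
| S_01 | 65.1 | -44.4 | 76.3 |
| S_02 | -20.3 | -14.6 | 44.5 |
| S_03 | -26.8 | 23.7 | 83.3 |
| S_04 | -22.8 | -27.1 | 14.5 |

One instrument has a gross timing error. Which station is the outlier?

S_04

Solve using three stations at a time. Using S_01, S_02, S_03 (subtract circle equations pairwise → linear system) gives (x, y) ≈ (-10.0, -57.9).
Distances from that point to each station vs reported:
  S_01: calculated 76.3 vs reported 76.3 → residual 0.0 km
  S_02: calculated 44.5 vs reported 44.5 → residual 0.0 km
  S_03: calculated 83.3 vs reported 83.3 → residual 0.0 km
  S_04: calculated 33.3 vs reported 14.5 → residual 18.8 km
S_01, S_02, S_03 are mutually consistent (residuals ≈ 0); S_04 is off by 18.8 km.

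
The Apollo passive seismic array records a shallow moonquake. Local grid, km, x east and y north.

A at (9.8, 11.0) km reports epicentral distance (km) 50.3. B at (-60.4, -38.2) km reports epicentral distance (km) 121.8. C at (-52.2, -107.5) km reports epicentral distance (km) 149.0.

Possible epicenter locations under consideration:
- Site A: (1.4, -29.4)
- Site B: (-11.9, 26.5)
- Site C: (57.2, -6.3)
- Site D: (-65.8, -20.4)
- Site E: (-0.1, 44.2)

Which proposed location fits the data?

Site C

For each candidate, compare |candidate − station| to the reported distance:
Site A: residuals A 9.0, B 59.4, C 54.3 → max 59.4 km
Site B: residuals A 23.6, B 40.9, C 9.1 → max 40.9 km
Site C: residuals A 0.2, B 0.0, C 0.0 → max 0.2 km
Site D: residuals A 31.6, B 103.2, C 60.8 → max 103.2 km
Site E: residuals A 15.7, B 19.7, C 11.4 → max 19.7 km
Only Site C has all residuals ≈ 0.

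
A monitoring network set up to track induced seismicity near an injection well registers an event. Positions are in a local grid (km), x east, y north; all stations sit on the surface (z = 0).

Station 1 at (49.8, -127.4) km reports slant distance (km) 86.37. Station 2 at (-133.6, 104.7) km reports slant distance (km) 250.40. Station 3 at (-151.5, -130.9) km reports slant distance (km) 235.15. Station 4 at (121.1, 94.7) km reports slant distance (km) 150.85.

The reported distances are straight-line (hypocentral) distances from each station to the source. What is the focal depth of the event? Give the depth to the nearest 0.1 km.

Each station gives a sphere (x−x_i)² + (y−y_i)² + z² = d_i² (stations at z=0).
Subtracting the Station 1 sphere from Station 2 and Station 3: z² cancels, leaving linear equations in x and y:
-366.8 x + 464.2 y = -45140.13
-402.6 x − 7.0 y = -26459.49
Solving: x ≈ 66.499, y ≈ -44.697 km (keep extra digits for the depth step; rounded: 66.5, -44.7).
Then from the Station 1 sphere: z² = 86.37² − (x − 49.8)² − (y + 127.4)² with x = 66.499, y = -44.697, so z ≈ 18.470 ≈ 18.5 km.
Check against Station 4 (with the unrounded solution): distance 150.84 ≈ 150.85 km. ✓

depth ≈ 18.5 km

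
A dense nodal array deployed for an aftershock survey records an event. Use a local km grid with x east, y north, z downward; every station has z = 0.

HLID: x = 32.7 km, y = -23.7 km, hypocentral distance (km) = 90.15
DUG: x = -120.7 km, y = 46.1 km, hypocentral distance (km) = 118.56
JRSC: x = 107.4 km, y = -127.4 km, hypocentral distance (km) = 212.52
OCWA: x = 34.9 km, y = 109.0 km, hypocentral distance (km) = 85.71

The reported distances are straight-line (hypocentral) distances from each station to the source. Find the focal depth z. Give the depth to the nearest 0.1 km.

depth ≈ 38.9 km

Each station gives a sphere (x−x_i)² + (y−y_i)² + z² = d_i² (stations at z=0).
Subtracting the HLID sphere from DUG and JRSC: z² cancels, leaving linear equations in x and y:
-306.8 x + 139.6 y = 9133.27
149.4 x − 207.4 y = -10903.19
Solving: x ≈ -8.700, y ≈ 46.303 km (keep extra digits for the depth step; rounded: -8.7, 46.3).
Then from the HLID sphere: z² = 90.15² − (x − 32.7)² − (y + 23.7)² with x = -8.700, y = 46.303, so z ≈ 38.893 ≈ 38.9 km.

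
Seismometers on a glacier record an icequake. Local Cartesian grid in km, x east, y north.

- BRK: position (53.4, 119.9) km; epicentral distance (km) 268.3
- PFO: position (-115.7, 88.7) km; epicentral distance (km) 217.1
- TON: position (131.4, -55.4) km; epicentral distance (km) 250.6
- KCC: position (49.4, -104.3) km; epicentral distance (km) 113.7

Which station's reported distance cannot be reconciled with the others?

TON

Solve using three stations at a time. Using BRK, PFO, KCC (subtract circle equations pairwise → linear system) gives (x, y) ≈ (-62.9, -121.9).
Distances from that point to each station vs reported:
  BRK: calculated 268.3 vs reported 268.3 → residual 0.0 km
  PFO: calculated 217.1 vs reported 217.1 → residual 0.0 km
  TON: calculated 205.4 vs reported 250.6 → residual 45.2 km
  KCC: calculated 113.7 vs reported 113.7 → residual 0.0 km
BRK, PFO, KCC are mutually consistent (residuals ≈ 0); TON is off by 45.2 km.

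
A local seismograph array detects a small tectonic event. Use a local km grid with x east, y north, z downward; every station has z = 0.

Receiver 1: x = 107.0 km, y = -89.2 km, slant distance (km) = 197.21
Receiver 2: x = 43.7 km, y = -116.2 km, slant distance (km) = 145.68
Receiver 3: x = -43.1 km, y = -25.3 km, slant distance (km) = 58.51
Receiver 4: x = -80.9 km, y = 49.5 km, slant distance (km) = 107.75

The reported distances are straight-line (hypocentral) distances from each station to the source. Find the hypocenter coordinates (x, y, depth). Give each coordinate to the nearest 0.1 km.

Each station gives a sphere (x−x_i)² + (y−y_i)² + z² = d_i² (stations at z=0).
Subtracting the Receiver 1 sphere from Receiver 2 and Receiver 3: z² cancels, leaving linear equations in x and y:
-126.6 x − 54.0 y = 13675.61
-300.2 x + 127.8 y = 18560.42
Solving: x ≈ -84.902, y ≈ -54.204 km (keep extra digits for the depth step; rounded: -84.9, -54.2).
Then from the Receiver 1 sphere: z² = 197.21² − (x − 107.0)² − (y + 89.2)² with x = -84.902, y = -54.204, so z ≈ 28.995 ≈ 29.0 km.

x ≈ -84.9 km, y ≈ -54.2 km, depth ≈ 29.0 km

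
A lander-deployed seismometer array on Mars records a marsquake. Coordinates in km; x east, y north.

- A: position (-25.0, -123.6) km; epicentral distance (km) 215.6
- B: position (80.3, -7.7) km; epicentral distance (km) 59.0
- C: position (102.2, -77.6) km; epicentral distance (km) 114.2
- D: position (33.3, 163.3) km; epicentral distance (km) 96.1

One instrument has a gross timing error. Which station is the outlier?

Solve using three stations at a time. Using A, B, C (subtract circle equations pairwise → linear system) gives (x, y) ≈ (121.0, 35.1).
Distances from that point to each station vs reported:
  A: calculated 215.6 vs reported 215.6 → residual 0.0 km
  B: calculated 59.0 vs reported 59.0 → residual 0.0 km
  C: calculated 114.2 vs reported 114.2 → residual 0.0 km
  D: calculated 155.4 vs reported 96.1 → residual 59.3 km
A, B, C are mutually consistent (residuals ≈ 0); D is off by 59.3 km.

D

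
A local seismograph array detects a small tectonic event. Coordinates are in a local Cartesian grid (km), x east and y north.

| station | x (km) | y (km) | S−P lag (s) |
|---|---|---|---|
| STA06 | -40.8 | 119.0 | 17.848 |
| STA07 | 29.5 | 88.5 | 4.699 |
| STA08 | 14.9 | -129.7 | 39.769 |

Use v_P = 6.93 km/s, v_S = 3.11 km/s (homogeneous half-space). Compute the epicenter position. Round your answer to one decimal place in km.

Distance from S−P lag: d = Δt · v_P v_S / (v_P − v_S) = Δt · (6.93·3.11)/(6.93−3.11) ≈ 5.6420·Δt.
So d_STA06 = 100.70, d_STA07 = 26.51, d_STA08 = 224.38 km.
Circle about each station: (x + 40.8)² + (y − 119.0)² = 100.70²; (x − 29.5)² + (y − 88.5)² = 26.51²; (x − 14.9)² + (y + 129.7)² = 224.38².
Subtracting the STA06 equation from the STA07 and STA08 equations removes the quadratic terms:
140.6 x − 61.0 y = 2314.57
111.4 x − 497.4 y = -38987.43
Solving the 2×2 system: x ≈ 55.9, y ≈ 90.9 km.

55.9 km east, 90.9 km north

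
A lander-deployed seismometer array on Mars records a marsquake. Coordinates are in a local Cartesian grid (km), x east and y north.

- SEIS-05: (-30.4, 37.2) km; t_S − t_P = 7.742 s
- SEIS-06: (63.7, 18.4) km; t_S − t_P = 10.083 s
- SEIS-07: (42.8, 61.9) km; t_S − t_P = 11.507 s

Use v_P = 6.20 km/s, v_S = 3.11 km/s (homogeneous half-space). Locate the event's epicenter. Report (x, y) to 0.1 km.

Distance from S−P lag: d = Δt · v_P v_S / (v_P − v_S) = Δt · (6.20·3.11)/(6.20−3.11) ≈ 6.2401·Δt.
So d_SEIS-05 = 48.31, d_SEIS-06 = 62.92, d_SEIS-07 = 71.81 km.
Circle about each station: (x + 30.4)² + (y − 37.2)² = 48.31²; (x − 63.7)² + (y − 18.4)² = 62.92²; (x − 42.8)² + (y − 61.9)² = 71.81².
Subtracting the SEIS-05 equation from the SEIS-06 and SEIS-07 equations removes the quadratic terms:
188.2 x − 37.6 y = 463.18
146.4 x + 49.4 y = 532.63
Solving the 2×2 system: x ≈ 2.9, y ≈ 2.2 km.
Check against SEIS-05 (with the unrounded x, y): √((x + 30.4)²+(y − 37.2)²) = 48.32 ≈ 48.31 km. ✓

(2.9, 2.2)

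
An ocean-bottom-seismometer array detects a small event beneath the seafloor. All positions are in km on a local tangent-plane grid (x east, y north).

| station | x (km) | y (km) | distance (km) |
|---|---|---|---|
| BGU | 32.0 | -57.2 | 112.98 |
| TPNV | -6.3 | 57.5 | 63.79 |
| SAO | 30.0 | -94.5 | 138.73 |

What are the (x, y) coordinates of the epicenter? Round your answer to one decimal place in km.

Circle about each station: (x − 32.0)² + (y + 57.2)² = 112.98²; (x + 6.3)² + (y − 57.5)² = 63.79²; (x − 30.0)² + (y + 94.5)² = 138.73².
Subtracting the BGU equation from the TPNV and SAO equations removes the quadratic terms:
-76.6 x + 229.4 y = 7745.42
-4.0 x − 74.6 y = -947.12
Solving the 2×2 system: x ≈ -54.4, y ≈ 15.6 km.
Check against BGU (with the unrounded x, y): √((x − 32.0)²+(y + 57.2)²) = 112.96 ≈ 112.98 km. ✓

x ≈ -54.4 km, y ≈ 15.6 km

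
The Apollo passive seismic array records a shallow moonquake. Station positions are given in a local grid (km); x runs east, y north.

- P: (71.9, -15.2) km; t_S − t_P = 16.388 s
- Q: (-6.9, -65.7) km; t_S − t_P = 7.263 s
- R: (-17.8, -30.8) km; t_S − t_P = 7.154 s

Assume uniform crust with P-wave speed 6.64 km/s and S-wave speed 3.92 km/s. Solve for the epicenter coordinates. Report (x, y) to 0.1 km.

x ≈ -76.4 km, y ≈ -66.2 km

Distance from S−P lag: d = Δt · v_P v_S / (v_P − v_S) = Δt · (6.64·3.92)/(6.64−3.92) ≈ 9.5694·Δt.
So d_P = 156.82, d_Q = 69.50, d_R = 68.46 km.
Circle about each station: (x − 71.9)² + (y + 15.2)² = 156.82²; (x + 6.9)² + (y + 65.7)² = 69.50²; (x + 17.8)² + (y + 30.8)² = 68.46².
Subtracting pairs of circle equations eliminates x²+y² and gives linear equations (the radical axes):
-157.6 x − 101.0 y = 18725.71
-179.4 x − 31.2 y = 15770.57
Solving the 2×2 system: x ≈ -76.4, y ≈ -66.2 km.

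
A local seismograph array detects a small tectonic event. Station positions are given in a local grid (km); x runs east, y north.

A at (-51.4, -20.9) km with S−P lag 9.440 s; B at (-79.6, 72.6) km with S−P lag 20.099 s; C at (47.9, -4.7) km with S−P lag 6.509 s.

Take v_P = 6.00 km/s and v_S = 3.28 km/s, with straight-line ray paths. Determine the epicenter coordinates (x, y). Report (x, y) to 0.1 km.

Distance from S−P lag: d = Δt · v_P v_S / (v_P − v_S) = Δt · (6.00·3.28)/(6.00−3.28) ≈ 7.2353·Δt.
So d_A = 68.30, d_B = 145.42, d_C = 47.09 km.
Circle about each station: (x + 51.4)² + (y + 20.9)² = 68.30²; (x + 79.6)² + (y − 72.6)² = 145.42²; (x − 47.9)² + (y + 4.7)² = 47.09².
Subtracting the A equation from the B and C equations removes the quadratic terms:
-56.4 x + 187.0 y = -7953.94
198.6 x + 32.4 y = 1685.15
Solving the 2×2 system: x ≈ 14.7, y ≈ -38.1 km.
Check against A (with the unrounded x, y): √((x + 51.4)²+(y + 20.9)²) = 68.30 ≈ 68.30 km. ✓

14.7 km east, -38.1 km north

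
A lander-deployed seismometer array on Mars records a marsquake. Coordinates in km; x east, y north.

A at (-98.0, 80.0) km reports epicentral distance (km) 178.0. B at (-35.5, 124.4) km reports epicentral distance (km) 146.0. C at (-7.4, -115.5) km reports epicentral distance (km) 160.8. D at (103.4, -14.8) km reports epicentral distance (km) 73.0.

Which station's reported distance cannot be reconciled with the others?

D

Solve using three stations at a time. Using A, B, C (subtract circle equations pairwise → linear system) gives (x, y) ≈ (71.2, 24.8).
Distances from that point to each station vs reported:
  A: calculated 178.0 vs reported 178.0 → residual 0.0 km
  B: calculated 146.0 vs reported 146.0 → residual 0.0 km
  C: calculated 160.8 vs reported 160.8 → residual 0.0 km
  D: calculated 51.0 vs reported 73.0 → residual 22.0 km
A, B, C are mutually consistent (residuals ≈ 0); D is off by 22.0 km.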